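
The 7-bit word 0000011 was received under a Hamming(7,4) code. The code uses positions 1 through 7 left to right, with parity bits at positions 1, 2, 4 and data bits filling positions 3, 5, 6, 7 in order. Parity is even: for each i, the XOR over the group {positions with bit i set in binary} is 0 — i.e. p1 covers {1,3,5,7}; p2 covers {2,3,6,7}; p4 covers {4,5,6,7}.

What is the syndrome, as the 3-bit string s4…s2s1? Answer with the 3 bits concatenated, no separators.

001

s1 (pos 1,3,5,7): 0⊕0⊕0⊕1 = 1
s2 (pos 2,3,6,7): 0⊕0⊕1⊕1 = 0
s4 (pos 4,5,6,7): 0⊕0⊕1⊕1 = 0
Syndrome s4…s1 = 001 → error at position 1.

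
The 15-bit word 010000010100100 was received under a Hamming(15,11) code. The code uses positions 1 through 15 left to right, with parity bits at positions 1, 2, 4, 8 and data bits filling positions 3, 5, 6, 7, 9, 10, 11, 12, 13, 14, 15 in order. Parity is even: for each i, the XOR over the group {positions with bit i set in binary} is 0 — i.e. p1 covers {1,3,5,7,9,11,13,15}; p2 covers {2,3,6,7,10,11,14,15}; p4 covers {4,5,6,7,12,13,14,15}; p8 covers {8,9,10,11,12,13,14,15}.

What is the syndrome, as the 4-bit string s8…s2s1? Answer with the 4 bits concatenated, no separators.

1101

s1 (pos 1,3,5,7,9,11,13,15): 0⊕0⊕0⊕0⊕0⊕0⊕1⊕0 = 1
s2 (pos 2,3,6,7,10,11,14,15): 1⊕0⊕0⊕0⊕1⊕0⊕0⊕0 = 0
s4 (pos 4,5,6,7,12,13,14,15): 0⊕0⊕0⊕0⊕0⊕1⊕0⊕0 = 1
s8 (pos 8,9,10,11,12,13,14,15): 1⊕0⊕1⊕0⊕0⊕1⊕0⊕0 = 1
Syndrome s8…s1 = 1101 → error at position 13.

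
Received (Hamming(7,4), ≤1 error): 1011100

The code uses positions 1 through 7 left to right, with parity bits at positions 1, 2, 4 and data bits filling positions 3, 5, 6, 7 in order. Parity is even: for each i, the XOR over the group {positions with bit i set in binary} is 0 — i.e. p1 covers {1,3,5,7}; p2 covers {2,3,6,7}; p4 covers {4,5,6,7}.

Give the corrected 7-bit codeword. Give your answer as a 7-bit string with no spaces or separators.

1001100

s1 (pos 1,3,5,7): 1⊕1⊕1⊕0 = 1
s2 (pos 2,3,6,7): 0⊕1⊕0⊕0 = 1
s4 (pos 4,5,6,7): 1⊕1⊕0⊕0 = 0
Syndrome s4…s1 = 011 → error at position 3.
Flip position 3: 1011100 → 1001100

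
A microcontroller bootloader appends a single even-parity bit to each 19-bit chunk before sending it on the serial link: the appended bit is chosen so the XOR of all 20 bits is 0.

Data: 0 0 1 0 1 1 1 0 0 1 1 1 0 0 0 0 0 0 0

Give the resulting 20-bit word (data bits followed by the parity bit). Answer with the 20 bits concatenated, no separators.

XOR of the 19 data bits: 0⊕0⊕1⊕0⊕1⊕1⊕1⊕0⊕0⊕1⊕1⊕1⊕0⊕0⊕0⊕0⊕0⊕0⊕0 = 1
Parity bit = 1 (so all 20 bits XOR to 0).

00101110011100000001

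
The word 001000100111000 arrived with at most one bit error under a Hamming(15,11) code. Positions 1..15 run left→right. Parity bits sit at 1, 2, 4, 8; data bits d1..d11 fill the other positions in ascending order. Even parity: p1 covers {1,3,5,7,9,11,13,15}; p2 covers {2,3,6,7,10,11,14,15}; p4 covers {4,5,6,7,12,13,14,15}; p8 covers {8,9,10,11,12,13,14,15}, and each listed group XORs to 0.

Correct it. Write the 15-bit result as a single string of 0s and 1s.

s1 (pos 1,3,5,7,9,11,13,15): 0⊕1⊕0⊕1⊕0⊕1⊕0⊕0 = 1
s2 (pos 2,3,6,7,10,11,14,15): 0⊕1⊕0⊕1⊕1⊕1⊕0⊕0 = 0
s4 (pos 4,5,6,7,12,13,14,15): 0⊕0⊕0⊕1⊕1⊕0⊕0⊕0 = 0
s8 (pos 8,9,10,11,12,13,14,15): 0⊕0⊕1⊕1⊕1⊕0⊕0⊕0 = 1
Syndrome s8…s1 = 1001 → error at position 9.
Flip position 9: 001000100111000 → 001000101111000

001000101111000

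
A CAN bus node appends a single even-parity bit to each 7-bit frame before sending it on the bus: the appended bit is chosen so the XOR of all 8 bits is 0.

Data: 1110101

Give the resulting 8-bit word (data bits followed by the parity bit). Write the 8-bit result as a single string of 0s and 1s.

XOR of the 7 data bits: 1⊕1⊕1⊕0⊕1⊕0⊕1 = 1
Parity bit = 1 (so all 8 bits XOR to 0).

11101011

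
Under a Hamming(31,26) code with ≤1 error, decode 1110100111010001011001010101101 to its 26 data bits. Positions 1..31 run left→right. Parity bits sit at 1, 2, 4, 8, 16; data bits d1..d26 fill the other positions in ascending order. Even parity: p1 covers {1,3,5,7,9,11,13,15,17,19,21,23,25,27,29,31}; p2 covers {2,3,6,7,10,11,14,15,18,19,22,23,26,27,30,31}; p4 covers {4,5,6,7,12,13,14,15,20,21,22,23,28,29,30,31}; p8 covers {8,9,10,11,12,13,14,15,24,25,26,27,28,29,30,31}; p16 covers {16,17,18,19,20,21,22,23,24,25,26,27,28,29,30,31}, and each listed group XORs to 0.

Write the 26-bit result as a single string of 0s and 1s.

11001101000011001011101101

s1 (pos 1,3,5,7,9,11,13,15,17,19,21,23,25,27,29,31): 1⊕1⊕1⊕0⊕1⊕0⊕0⊕0⊕0⊕1⊕0⊕0⊕0⊕0⊕1⊕1 = 1
s2 (pos 2,3,6,7,10,11,14,15,18,19,22,23,26,27,30,31): 1⊕1⊕0⊕0⊕1⊕0⊕0⊕0⊕1⊕1⊕1⊕0⊕1⊕0⊕0⊕1 = 0
s4 (pos 4,5,6,7,12,13,14,15,20,21,22,23,28,29,30,31): 0⊕1⊕0⊕0⊕1⊕0⊕0⊕0⊕0⊕0⊕1⊕0⊕1⊕1⊕0⊕1 = 0
s8 (pos 8,9,10,11,12,13,14,15,24,25,26,27,28,29,30,31): 1⊕1⊕1⊕0⊕1⊕0⊕0⊕0⊕1⊕0⊕1⊕0⊕1⊕1⊕0⊕1 = 1
s16 (pos 16,17,18,19,20,21,22,23,24,25,26,27,28,29,30,31): 1⊕0⊕1⊕1⊕0⊕0⊕1⊕0⊕1⊕0⊕1⊕0⊕1⊕1⊕0⊕1 = 1
Syndrome s16…s1 = 11001 → error at position 25.
Flip position 25: 1110100111010001011001010101101 → 1110100111010001011001011101101
Read data bits from positions 3,5,6,7,9,10,11,12,13,14,15,17,18,19,20,21,22,23,24,25,26,27,28,29,30,31: 11001101000011001011101101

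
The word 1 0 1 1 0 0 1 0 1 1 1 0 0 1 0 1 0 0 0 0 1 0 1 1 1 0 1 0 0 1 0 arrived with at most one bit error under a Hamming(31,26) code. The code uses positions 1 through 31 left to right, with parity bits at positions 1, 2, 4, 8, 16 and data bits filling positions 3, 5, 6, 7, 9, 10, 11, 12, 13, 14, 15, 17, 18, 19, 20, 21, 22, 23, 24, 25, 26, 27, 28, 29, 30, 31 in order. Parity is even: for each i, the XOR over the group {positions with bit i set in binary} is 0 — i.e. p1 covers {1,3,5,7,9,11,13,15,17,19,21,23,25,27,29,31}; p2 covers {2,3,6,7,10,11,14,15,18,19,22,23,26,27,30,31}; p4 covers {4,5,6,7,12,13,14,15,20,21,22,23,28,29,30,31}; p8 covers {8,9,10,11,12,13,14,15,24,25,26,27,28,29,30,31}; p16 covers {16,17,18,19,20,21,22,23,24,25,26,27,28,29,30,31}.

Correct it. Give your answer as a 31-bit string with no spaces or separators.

1011001011100101100010111010010

s1 (pos 1,3,5,7,9,11,13,15,17,19,21,23,25,27,29,31): 1⊕1⊕0⊕1⊕1⊕1⊕0⊕0⊕0⊕0⊕1⊕1⊕1⊕1⊕0⊕0 = 1
s2 (pos 2,3,6,7,10,11,14,15,18,19,22,23,26,27,30,31): 0⊕1⊕0⊕1⊕1⊕1⊕1⊕0⊕0⊕0⊕0⊕1⊕0⊕1⊕1⊕0 = 0
s4 (pos 4,5,6,7,12,13,14,15,20,21,22,23,28,29,30,31): 1⊕0⊕0⊕1⊕0⊕0⊕1⊕0⊕0⊕1⊕0⊕1⊕0⊕0⊕1⊕0 = 0
s8 (pos 8,9,10,11,12,13,14,15,24,25,26,27,28,29,30,31): 0⊕1⊕1⊕1⊕0⊕0⊕1⊕0⊕1⊕1⊕0⊕1⊕0⊕0⊕1⊕0 = 0
s16 (pos 16,17,18,19,20,21,22,23,24,25,26,27,28,29,30,31): 1⊕0⊕0⊕0⊕0⊕1⊕0⊕1⊕1⊕1⊕0⊕1⊕0⊕0⊕1⊕0 = 1
Syndrome s16…s1 = 10001 → error at position 17.
Flip position 17: 1011001011100101000010111010010 → 1011001011100101100010111010010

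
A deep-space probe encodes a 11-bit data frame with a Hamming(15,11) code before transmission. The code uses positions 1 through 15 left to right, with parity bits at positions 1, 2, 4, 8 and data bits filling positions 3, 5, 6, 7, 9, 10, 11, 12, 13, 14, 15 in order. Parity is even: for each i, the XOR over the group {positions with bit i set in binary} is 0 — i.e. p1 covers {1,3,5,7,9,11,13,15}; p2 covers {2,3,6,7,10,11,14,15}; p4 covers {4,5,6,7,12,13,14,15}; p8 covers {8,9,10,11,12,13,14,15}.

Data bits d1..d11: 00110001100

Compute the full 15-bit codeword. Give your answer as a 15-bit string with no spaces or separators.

Place data at non-parity positions: p1 p2 0 p4 0 1 1 p8 0 0 0 1 1 0 0
p1 (pos 1,3,5,7,9,11,13,15): XOR of data positions = 0⊕0⊕1⊕0⊕0⊕1⊕0 = 0
p2 (pos 2,3,6,7,10,11,14,15): XOR of data positions = 0⊕1⊕1⊕0⊕0⊕0⊕0 = 0
p4 (pos 4,5,6,7,12,13,14,15): XOR of data positions = 0⊕1⊕1⊕1⊕1⊕0⊕0 = 0
p8 (pos 8,9,10,11,12,13,14,15): XOR of data positions = 0⊕0⊕0⊕1⊕1⊕0⊕0 = 0
Codeword: 000001100001100

000001100001100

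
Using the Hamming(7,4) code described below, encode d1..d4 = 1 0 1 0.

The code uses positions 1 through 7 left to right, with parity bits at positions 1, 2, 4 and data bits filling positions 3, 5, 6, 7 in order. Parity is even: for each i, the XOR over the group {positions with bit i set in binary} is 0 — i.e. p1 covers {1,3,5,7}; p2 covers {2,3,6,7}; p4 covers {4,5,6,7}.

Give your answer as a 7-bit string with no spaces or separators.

Place data at non-parity positions: p1 p2 1 p4 0 1 0
p1 (pos 1,3,5,7): XOR of data positions = 1⊕0⊕0 = 1
p2 (pos 2,3,6,7): XOR of data positions = 1⊕1⊕0 = 0
p4 (pos 4,5,6,7): XOR of data positions = 0⊕1⊕0 = 1
Codeword: 1011010

1011010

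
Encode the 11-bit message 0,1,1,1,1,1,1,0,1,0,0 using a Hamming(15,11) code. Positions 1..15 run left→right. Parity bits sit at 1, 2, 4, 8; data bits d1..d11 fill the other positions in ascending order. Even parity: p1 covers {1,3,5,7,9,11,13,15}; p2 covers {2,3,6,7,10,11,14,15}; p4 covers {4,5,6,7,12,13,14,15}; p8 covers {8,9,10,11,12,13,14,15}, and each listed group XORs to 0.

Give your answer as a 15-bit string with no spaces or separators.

Place data at non-parity positions: p1 p2 0 p4 1 1 1 p8 1 1 1 0 1 0 0
p1 (pos 1,3,5,7,9,11,13,15): XOR of data positions = 0⊕1⊕1⊕1⊕1⊕1⊕0 = 1
p2 (pos 2,3,6,7,10,11,14,15): XOR of data positions = 0⊕1⊕1⊕1⊕1⊕0⊕0 = 0
p4 (pos 4,5,6,7,12,13,14,15): XOR of data positions = 1⊕1⊕1⊕0⊕1⊕0⊕0 = 0
p8 (pos 8,9,10,11,12,13,14,15): XOR of data positions = 1⊕1⊕1⊕0⊕1⊕0⊕0 = 0
Codeword: 100011101110100

100011101110100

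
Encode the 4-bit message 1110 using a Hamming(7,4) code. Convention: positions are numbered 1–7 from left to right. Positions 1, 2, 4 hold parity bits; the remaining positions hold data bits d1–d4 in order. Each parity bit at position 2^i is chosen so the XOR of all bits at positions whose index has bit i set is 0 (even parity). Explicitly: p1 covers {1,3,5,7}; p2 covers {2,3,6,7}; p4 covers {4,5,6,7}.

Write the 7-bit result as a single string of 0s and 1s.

0010110

Place data at non-parity positions: p1 p2 1 p4 1 1 0
p1 (pos 1,3,5,7): XOR of data positions = 1⊕1⊕0 = 0
p2 (pos 2,3,6,7): XOR of data positions = 1⊕1⊕0 = 0
p4 (pos 4,5,6,7): XOR of data positions = 1⊕1⊕0 = 0
Codeword: 0010110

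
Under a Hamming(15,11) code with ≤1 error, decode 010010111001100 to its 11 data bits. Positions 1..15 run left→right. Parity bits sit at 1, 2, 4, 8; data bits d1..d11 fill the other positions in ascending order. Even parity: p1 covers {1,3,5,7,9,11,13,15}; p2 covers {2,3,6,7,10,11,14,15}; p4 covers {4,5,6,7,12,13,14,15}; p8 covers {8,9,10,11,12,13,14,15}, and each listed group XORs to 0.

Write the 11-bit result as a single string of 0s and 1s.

s1 (pos 1,3,5,7,9,11,13,15): 0⊕0⊕1⊕1⊕1⊕0⊕1⊕0 = 0
s2 (pos 2,3,6,7,10,11,14,15): 1⊕0⊕0⊕1⊕0⊕0⊕0⊕0 = 0
s4 (pos 4,5,6,7,12,13,14,15): 0⊕1⊕0⊕1⊕1⊕1⊕0⊕0 = 0
s8 (pos 8,9,10,11,12,13,14,15): 1⊕1⊕0⊕0⊕1⊕1⊕0⊕0 = 0
Syndrome s8…s1 = 0000 → no error.
Read data bits from positions 3,5,6,7,9,10,11,12,13,14,15: 01011001100

01011001100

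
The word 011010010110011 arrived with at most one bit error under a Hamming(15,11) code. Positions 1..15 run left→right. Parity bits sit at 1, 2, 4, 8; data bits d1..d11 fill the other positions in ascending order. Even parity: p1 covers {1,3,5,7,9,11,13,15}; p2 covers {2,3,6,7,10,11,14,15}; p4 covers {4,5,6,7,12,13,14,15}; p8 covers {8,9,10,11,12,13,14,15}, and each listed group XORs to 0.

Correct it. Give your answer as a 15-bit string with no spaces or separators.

s1 (pos 1,3,5,7,9,11,13,15): 0⊕1⊕1⊕0⊕0⊕1⊕0⊕1 = 0
s2 (pos 2,3,6,7,10,11,14,15): 1⊕1⊕0⊕0⊕1⊕1⊕1⊕1 = 0
s4 (pos 4,5,6,7,12,13,14,15): 0⊕1⊕0⊕0⊕0⊕0⊕1⊕1 = 1
s8 (pos 8,9,10,11,12,13,14,15): 1⊕0⊕1⊕1⊕0⊕0⊕1⊕1 = 1
Syndrome s8…s1 = 1100 → error at position 12.
Flip position 12: 011010010110011 → 011010010111011

011010010111011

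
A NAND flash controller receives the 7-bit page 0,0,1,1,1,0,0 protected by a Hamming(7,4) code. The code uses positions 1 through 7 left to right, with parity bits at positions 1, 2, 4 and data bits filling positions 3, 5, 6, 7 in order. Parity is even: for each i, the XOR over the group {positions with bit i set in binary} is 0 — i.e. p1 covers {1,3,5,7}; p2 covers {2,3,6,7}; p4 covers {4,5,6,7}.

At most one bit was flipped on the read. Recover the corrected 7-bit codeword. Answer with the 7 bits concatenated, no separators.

s1 (pos 1,3,5,7): 0⊕1⊕1⊕0 = 0
s2 (pos 2,3,6,7): 0⊕1⊕0⊕0 = 1
s4 (pos 4,5,6,7): 1⊕1⊕0⊕0 = 0
Syndrome s4…s1 = 010 → error at position 2.
Flip position 2: 0011100 → 0111100

0111100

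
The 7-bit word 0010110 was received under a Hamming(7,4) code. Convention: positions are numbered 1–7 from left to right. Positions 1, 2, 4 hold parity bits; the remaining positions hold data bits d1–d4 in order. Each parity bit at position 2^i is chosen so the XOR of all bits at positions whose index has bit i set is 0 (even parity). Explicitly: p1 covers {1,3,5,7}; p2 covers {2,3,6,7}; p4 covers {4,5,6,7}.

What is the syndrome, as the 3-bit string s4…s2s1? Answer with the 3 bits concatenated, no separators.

000

s1 (pos 1,3,5,7): 0⊕1⊕1⊕0 = 0
s2 (pos 2,3,6,7): 0⊕1⊕1⊕0 = 0
s4 (pos 4,5,6,7): 0⊕1⊕1⊕0 = 0
Syndrome s4…s1 = 000 → no error.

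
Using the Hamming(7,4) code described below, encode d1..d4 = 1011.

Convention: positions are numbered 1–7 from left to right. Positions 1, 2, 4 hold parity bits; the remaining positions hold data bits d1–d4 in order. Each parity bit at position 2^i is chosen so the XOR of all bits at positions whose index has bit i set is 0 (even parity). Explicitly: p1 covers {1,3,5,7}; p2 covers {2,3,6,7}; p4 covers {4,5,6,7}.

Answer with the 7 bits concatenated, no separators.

0110011

Place data at non-parity positions: p1 p2 1 p4 0 1 1
p1 (pos 1,3,5,7): XOR of data positions = 1⊕0⊕1 = 0
p2 (pos 2,3,6,7): XOR of data positions = 1⊕1⊕1 = 1
p4 (pos 4,5,6,7): XOR of data positions = 0⊕1⊕1 = 0
Codeword: 0110011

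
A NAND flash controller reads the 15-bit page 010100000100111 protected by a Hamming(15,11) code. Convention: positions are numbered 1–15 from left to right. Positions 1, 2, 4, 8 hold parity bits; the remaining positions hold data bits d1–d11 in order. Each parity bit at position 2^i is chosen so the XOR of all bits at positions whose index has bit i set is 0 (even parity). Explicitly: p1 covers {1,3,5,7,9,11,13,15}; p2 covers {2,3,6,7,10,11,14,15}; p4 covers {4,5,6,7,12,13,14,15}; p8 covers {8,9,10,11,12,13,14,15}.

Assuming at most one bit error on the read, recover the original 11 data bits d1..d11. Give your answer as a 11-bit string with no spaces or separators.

00000100111

s1 (pos 1,3,5,7,9,11,13,15): 0⊕0⊕0⊕0⊕0⊕0⊕1⊕1 = 0
s2 (pos 2,3,6,7,10,11,14,15): 1⊕0⊕0⊕0⊕1⊕0⊕1⊕1 = 0
s4 (pos 4,5,6,7,12,13,14,15): 1⊕0⊕0⊕0⊕0⊕1⊕1⊕1 = 0
s8 (pos 8,9,10,11,12,13,14,15): 0⊕0⊕1⊕0⊕0⊕1⊕1⊕1 = 0
Syndrome s8…s1 = 0000 → no error.
Read data bits from positions 3,5,6,7,9,10,11,12,13,14,15: 00000100111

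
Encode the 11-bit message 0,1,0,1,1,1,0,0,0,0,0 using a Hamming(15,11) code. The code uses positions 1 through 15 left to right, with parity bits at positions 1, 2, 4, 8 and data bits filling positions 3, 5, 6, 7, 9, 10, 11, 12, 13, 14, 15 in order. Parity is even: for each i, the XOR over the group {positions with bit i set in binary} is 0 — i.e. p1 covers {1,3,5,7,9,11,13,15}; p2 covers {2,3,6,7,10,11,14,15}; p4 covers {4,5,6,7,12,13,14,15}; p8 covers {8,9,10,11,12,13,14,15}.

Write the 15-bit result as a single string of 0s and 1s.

100010101100000

Place data at non-parity positions: p1 p2 0 p4 1 0 1 p8 1 1 0 0 0 0 0
p1 (pos 1,3,5,7,9,11,13,15): XOR of data positions = 0⊕1⊕1⊕1⊕0⊕0⊕0 = 1
p2 (pos 2,3,6,7,10,11,14,15): XOR of data positions = 0⊕0⊕1⊕1⊕0⊕0⊕0 = 0
p4 (pos 4,5,6,7,12,13,14,15): XOR of data positions = 1⊕0⊕1⊕0⊕0⊕0⊕0 = 0
p8 (pos 8,9,10,11,12,13,14,15): XOR of data positions = 1⊕1⊕0⊕0⊕0⊕0⊕0 = 0
Codeword: 100010101100000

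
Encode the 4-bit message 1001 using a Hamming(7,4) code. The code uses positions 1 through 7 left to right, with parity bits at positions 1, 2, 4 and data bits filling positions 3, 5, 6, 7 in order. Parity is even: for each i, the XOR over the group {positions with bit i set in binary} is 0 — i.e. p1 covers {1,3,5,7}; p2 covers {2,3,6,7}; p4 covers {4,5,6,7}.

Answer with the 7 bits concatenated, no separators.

Place data at non-parity positions: p1 p2 1 p4 0 0 1
p1 (pos 1,3,5,7): XOR of data positions = 1⊕0⊕1 = 0
p2 (pos 2,3,6,7): XOR of data positions = 1⊕0⊕1 = 0
p4 (pos 4,5,6,7): XOR of data positions = 0⊕0⊕1 = 1
Codeword: 0011001

0011001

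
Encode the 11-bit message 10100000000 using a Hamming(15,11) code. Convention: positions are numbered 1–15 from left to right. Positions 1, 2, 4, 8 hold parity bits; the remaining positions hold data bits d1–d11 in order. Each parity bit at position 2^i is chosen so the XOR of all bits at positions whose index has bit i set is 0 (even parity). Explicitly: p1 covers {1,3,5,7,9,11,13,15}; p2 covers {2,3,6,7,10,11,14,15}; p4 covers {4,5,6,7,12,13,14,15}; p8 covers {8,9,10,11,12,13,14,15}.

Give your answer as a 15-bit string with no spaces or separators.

101101000000000

Place data at non-parity positions: p1 p2 1 p4 0 1 0 p8 0 0 0 0 0 0 0
p1 (pos 1,3,5,7,9,11,13,15): XOR of data positions = 1⊕0⊕0⊕0⊕0⊕0⊕0 = 1
p2 (pos 2,3,6,7,10,11,14,15): XOR of data positions = 1⊕1⊕0⊕0⊕0⊕0⊕0 = 0
p4 (pos 4,5,6,7,12,13,14,15): XOR of data positions = 0⊕1⊕0⊕0⊕0⊕0⊕0 = 1
p8 (pos 8,9,10,11,12,13,14,15): XOR of data positions = 0⊕0⊕0⊕0⊕0⊕0⊕0 = 0
Codeword: 101101000000000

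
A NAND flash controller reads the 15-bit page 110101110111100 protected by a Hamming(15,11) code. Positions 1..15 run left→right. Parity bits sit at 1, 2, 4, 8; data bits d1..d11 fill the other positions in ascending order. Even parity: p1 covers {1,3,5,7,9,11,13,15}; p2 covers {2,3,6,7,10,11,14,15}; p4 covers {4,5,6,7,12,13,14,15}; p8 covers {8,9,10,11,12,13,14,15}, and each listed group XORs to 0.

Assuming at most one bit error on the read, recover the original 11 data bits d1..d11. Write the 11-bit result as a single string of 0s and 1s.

s1 (pos 1,3,5,7,9,11,13,15): 1⊕0⊕0⊕1⊕0⊕1⊕1⊕0 = 0
s2 (pos 2,3,6,7,10,11,14,15): 1⊕0⊕1⊕1⊕1⊕1⊕0⊕0 = 1
s4 (pos 4,5,6,7,12,13,14,15): 1⊕0⊕1⊕1⊕1⊕1⊕0⊕0 = 1
s8 (pos 8,9,10,11,12,13,14,15): 1⊕0⊕1⊕1⊕1⊕1⊕0⊕0 = 1
Syndrome s8…s1 = 1110 → error at position 14.
Flip position 14: 110101110111100 → 110101110111110
Read data bits from positions 3,5,6,7,9,10,11,12,13,14,15: 00110111110

00110111110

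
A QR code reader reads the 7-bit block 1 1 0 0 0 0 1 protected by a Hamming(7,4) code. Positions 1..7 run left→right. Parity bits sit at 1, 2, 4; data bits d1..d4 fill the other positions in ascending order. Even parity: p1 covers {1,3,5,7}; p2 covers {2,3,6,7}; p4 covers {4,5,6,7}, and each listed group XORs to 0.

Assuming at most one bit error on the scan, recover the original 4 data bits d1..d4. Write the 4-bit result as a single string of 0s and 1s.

s1 (pos 1,3,5,7): 1⊕0⊕0⊕1 = 0
s2 (pos 2,3,6,7): 1⊕0⊕0⊕1 = 0
s4 (pos 4,5,6,7): 0⊕0⊕0⊕1 = 1
Syndrome s4…s1 = 100 → error at position 4.
Flip position 4: 1100001 → 1101001
Read data bits from positions 3,5,6,7: 0001

0001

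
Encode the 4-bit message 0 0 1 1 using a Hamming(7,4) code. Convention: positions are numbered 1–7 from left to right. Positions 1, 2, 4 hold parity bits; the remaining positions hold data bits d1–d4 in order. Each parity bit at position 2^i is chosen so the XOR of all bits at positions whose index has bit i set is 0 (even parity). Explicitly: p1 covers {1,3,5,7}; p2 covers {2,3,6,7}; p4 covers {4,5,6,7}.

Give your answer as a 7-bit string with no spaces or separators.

1000011

Place data at non-parity positions: p1 p2 0 p4 0 1 1
p1 (pos 1,3,5,7): XOR of data positions = 0⊕0⊕1 = 1
p2 (pos 2,3,6,7): XOR of data positions = 0⊕1⊕1 = 0
p4 (pos 4,5,6,7): XOR of data positions = 0⊕1⊕1 = 0
Codeword: 1000011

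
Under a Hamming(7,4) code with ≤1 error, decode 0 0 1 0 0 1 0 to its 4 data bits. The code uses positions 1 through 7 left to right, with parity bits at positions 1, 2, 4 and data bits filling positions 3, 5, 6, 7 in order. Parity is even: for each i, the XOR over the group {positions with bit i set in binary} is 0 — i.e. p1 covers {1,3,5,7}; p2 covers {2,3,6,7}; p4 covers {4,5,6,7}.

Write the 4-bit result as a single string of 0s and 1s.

1110

s1 (pos 1,3,5,7): 0⊕1⊕0⊕0 = 1
s2 (pos 2,3,6,7): 0⊕1⊕1⊕0 = 0
s4 (pos 4,5,6,7): 0⊕0⊕1⊕0 = 1
Syndrome s4…s1 = 101 → error at position 5.
Flip position 5: 0010010 → 0010110
Read data bits from positions 3,5,6,7: 1110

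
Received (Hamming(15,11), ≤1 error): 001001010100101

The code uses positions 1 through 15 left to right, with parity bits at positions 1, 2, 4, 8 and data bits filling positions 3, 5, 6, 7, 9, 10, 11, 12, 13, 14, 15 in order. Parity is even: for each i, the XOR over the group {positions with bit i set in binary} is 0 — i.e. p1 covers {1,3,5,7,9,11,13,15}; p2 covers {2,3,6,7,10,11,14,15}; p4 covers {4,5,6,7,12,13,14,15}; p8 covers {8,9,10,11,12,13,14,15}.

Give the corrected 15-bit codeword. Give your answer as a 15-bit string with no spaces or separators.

s1 (pos 1,3,5,7,9,11,13,15): 0⊕1⊕0⊕0⊕0⊕0⊕1⊕1 = 1
s2 (pos 2,3,6,7,10,11,14,15): 0⊕1⊕1⊕0⊕1⊕0⊕0⊕1 = 0
s4 (pos 4,5,6,7,12,13,14,15): 0⊕0⊕1⊕0⊕0⊕1⊕0⊕1 = 1
s8 (pos 8,9,10,11,12,13,14,15): 1⊕0⊕1⊕0⊕0⊕1⊕0⊕1 = 0
Syndrome s8…s1 = 0101 → error at position 5.
Flip position 5: 001001010100101 → 001011010100101

001011010100101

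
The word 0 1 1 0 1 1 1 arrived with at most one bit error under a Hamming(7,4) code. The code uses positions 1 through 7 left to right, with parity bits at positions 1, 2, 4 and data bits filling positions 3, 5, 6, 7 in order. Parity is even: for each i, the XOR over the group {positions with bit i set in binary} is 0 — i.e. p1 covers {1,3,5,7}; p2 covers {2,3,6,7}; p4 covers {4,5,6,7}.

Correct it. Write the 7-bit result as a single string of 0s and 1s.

0110011

s1 (pos 1,3,5,7): 0⊕1⊕1⊕1 = 1
s2 (pos 2,3,6,7): 1⊕1⊕1⊕1 = 0
s4 (pos 4,5,6,7): 0⊕1⊕1⊕1 = 1
Syndrome s4…s1 = 101 → error at position 5.
Flip position 5: 0110111 → 0110011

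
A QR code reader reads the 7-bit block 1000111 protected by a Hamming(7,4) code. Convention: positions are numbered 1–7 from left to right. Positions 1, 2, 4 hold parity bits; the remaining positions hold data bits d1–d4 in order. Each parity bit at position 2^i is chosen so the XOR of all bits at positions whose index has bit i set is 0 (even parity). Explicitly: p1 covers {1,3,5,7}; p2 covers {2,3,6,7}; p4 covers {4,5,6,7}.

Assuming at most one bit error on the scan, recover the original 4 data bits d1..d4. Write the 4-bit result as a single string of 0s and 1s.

0011

s1 (pos 1,3,5,7): 1⊕0⊕1⊕1 = 1
s2 (pos 2,3,6,7): 0⊕0⊕1⊕1 = 0
s4 (pos 4,5,6,7): 0⊕1⊕1⊕1 = 1
Syndrome s4…s1 = 101 → error at position 5.
Flip position 5: 1000111 → 1000011
Read data bits from positions 3,5,6,7: 0011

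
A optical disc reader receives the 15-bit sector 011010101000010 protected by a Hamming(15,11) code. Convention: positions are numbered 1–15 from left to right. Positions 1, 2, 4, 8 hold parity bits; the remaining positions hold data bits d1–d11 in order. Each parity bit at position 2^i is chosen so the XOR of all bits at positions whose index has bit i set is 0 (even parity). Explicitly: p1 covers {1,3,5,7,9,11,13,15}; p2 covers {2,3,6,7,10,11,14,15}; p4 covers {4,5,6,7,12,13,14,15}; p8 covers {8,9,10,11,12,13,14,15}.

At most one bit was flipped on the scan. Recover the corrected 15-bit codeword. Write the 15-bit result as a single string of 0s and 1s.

s1 (pos 1,3,5,7,9,11,13,15): 0⊕1⊕1⊕1⊕1⊕0⊕0⊕0 = 0
s2 (pos 2,3,6,7,10,11,14,15): 1⊕1⊕0⊕1⊕0⊕0⊕1⊕0 = 0
s4 (pos 4,5,6,7,12,13,14,15): 0⊕1⊕0⊕1⊕0⊕0⊕1⊕0 = 1
s8 (pos 8,9,10,11,12,13,14,15): 0⊕1⊕0⊕0⊕0⊕0⊕1⊕0 = 0
Syndrome s8…s1 = 0100 → error at position 4.
Flip position 4: 011010101000010 → 011110101000010

011110101000010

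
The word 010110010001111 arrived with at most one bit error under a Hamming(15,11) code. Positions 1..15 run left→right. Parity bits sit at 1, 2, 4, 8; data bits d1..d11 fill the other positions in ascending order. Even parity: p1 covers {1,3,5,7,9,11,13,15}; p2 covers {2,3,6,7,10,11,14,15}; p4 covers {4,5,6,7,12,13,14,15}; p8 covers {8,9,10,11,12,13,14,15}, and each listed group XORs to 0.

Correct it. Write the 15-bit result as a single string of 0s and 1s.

s1 (pos 1,3,5,7,9,11,13,15): 0⊕0⊕1⊕0⊕0⊕0⊕1⊕1 = 1
s2 (pos 2,3,6,7,10,11,14,15): 1⊕0⊕0⊕0⊕0⊕0⊕1⊕1 = 1
s4 (pos 4,5,6,7,12,13,14,15): 1⊕1⊕0⊕0⊕1⊕1⊕1⊕1 = 0
s8 (pos 8,9,10,11,12,13,14,15): 1⊕0⊕0⊕0⊕1⊕1⊕1⊕1 = 1
Syndrome s8…s1 = 1011 → error at position 11.
Flip position 11: 010110010001111 → 010110010011111

010110010011111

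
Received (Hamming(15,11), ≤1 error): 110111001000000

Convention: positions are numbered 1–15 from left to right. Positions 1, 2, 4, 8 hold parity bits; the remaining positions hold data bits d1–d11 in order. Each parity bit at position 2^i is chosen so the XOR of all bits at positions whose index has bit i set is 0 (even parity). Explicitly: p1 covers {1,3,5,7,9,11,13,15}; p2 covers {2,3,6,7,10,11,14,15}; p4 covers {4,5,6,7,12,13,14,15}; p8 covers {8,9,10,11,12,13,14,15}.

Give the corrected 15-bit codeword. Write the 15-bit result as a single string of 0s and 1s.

s1 (pos 1,3,5,7,9,11,13,15): 1⊕0⊕1⊕0⊕1⊕0⊕0⊕0 = 1
s2 (pos 2,3,6,7,10,11,14,15): 1⊕0⊕1⊕0⊕0⊕0⊕0⊕0 = 0
s4 (pos 4,5,6,7,12,13,14,15): 1⊕1⊕1⊕0⊕0⊕0⊕0⊕0 = 1
s8 (pos 8,9,10,11,12,13,14,15): 0⊕1⊕0⊕0⊕0⊕0⊕0⊕0 = 1
Syndrome s8…s1 = 1101 → error at position 13.
Flip position 13: 110111001000000 → 110111001000100

110111001000100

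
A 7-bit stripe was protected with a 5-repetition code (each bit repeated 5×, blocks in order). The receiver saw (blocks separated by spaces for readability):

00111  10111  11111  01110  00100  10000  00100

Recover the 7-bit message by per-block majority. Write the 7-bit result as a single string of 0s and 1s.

1111000

Block 1 (00111): 3 ones → 1
Block 2 (10111): 4 ones → 1
Block 3 (11111): 5 ones → 1
Block 4 (01110): 3 ones → 1
Block 5 (00100): 1 one → 0
Block 6 (10000): 1 one → 0
Block 7 (00100): 1 one → 0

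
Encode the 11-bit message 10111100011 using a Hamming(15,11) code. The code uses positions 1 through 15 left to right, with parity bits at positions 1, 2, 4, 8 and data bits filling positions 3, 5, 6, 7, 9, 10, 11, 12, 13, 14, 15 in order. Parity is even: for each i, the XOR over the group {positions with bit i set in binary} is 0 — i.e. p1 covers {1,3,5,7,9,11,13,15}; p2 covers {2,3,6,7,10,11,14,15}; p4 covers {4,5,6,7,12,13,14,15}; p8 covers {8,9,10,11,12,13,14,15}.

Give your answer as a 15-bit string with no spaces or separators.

Place data at non-parity positions: p1 p2 1 p4 0 1 1 p8 1 1 0 0 0 1 1
p1 (pos 1,3,5,7,9,11,13,15): XOR of data positions = 1⊕0⊕1⊕1⊕0⊕0⊕1 = 0
p2 (pos 2,3,6,7,10,11,14,15): XOR of data positions = 1⊕1⊕1⊕1⊕0⊕1⊕1 = 0
p4 (pos 4,5,6,7,12,13,14,15): XOR of data positions = 0⊕1⊕1⊕0⊕0⊕1⊕1 = 0
p8 (pos 8,9,10,11,12,13,14,15): XOR of data positions = 1⊕1⊕0⊕0⊕0⊕1⊕1 = 0
Codeword: 001001101100011

001001101100011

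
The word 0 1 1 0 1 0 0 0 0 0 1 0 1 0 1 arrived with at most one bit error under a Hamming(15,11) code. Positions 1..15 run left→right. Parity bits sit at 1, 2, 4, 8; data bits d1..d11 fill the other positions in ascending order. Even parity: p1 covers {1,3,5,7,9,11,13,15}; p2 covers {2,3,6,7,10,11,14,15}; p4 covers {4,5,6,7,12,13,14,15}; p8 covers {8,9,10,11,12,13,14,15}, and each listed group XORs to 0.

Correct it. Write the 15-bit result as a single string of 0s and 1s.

011010000010001

s1 (pos 1,3,5,7,9,11,13,15): 0⊕1⊕1⊕0⊕0⊕1⊕1⊕1 = 1
s2 (pos 2,3,6,7,10,11,14,15): 1⊕1⊕0⊕0⊕0⊕1⊕0⊕1 = 0
s4 (pos 4,5,6,7,12,13,14,15): 0⊕1⊕0⊕0⊕0⊕1⊕0⊕1 = 1
s8 (pos 8,9,10,11,12,13,14,15): 0⊕0⊕0⊕1⊕0⊕1⊕0⊕1 = 1
Syndrome s8…s1 = 1101 → error at position 13.
Flip position 13: 011010000010101 → 011010000010001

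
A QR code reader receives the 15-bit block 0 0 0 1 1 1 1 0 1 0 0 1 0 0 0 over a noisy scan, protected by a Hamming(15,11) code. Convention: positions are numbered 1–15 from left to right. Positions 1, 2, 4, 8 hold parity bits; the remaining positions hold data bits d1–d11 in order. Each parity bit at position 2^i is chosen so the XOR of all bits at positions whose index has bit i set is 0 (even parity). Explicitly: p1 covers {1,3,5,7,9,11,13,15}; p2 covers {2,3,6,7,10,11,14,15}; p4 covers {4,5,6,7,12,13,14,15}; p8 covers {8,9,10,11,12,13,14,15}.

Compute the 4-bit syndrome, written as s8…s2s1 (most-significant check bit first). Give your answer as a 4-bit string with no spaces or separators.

s1 (pos 1,3,5,7,9,11,13,15): 0⊕0⊕1⊕1⊕1⊕0⊕0⊕0 = 1
s2 (pos 2,3,6,7,10,11,14,15): 0⊕0⊕1⊕1⊕0⊕0⊕0⊕0 = 0
s4 (pos 4,5,6,7,12,13,14,15): 1⊕1⊕1⊕1⊕1⊕0⊕0⊕0 = 1
s8 (pos 8,9,10,11,12,13,14,15): 0⊕1⊕0⊕0⊕1⊕0⊕0⊕0 = 0
Syndrome s8…s1 = 0101 → error at position 5.

0101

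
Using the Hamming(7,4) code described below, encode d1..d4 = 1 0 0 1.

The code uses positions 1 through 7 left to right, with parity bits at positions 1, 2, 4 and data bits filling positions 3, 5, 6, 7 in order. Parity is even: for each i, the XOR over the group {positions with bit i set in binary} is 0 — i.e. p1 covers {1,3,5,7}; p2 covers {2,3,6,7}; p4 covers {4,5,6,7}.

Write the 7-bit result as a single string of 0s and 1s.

0011001

Place data at non-parity positions: p1 p2 1 p4 0 0 1
p1 (pos 1,3,5,7): XOR of data positions = 1⊕0⊕1 = 0
p2 (pos 2,3,6,7): XOR of data positions = 1⊕0⊕1 = 0
p4 (pos 4,5,6,7): XOR of data positions = 0⊕0⊕1 = 1
Codeword: 0011001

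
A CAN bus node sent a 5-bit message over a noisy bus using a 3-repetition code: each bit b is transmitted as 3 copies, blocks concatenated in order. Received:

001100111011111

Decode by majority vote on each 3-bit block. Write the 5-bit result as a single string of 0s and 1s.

Block 1 (001): 1 one → 0
Block 2 (100): 1 one → 0
Block 3 (111): 3 ones → 1
Block 4 (011): 2 ones → 1
Block 5 (111): 3 ones → 1

00111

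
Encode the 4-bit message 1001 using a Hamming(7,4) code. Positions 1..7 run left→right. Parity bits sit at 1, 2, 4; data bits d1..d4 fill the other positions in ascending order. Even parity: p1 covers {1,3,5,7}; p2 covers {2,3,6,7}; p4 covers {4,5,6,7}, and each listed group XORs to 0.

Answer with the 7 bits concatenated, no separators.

0011001

Place data at non-parity positions: p1 p2 1 p4 0 0 1
p1 (pos 1,3,5,7): XOR of data positions = 1⊕0⊕1 = 0
p2 (pos 2,3,6,7): XOR of data positions = 1⊕0⊕1 = 0
p4 (pos 4,5,6,7): XOR of data positions = 0⊕0⊕1 = 1
Codeword: 0011001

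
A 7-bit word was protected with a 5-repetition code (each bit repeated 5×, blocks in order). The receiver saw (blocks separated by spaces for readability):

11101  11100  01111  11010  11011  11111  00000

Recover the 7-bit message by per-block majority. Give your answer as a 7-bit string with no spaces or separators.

1111110

Block 1 (11101): 4 ones → 1
Block 2 (11100): 3 ones → 1
Block 3 (01111): 4 ones → 1
Block 4 (11010): 3 ones → 1
Block 5 (11011): 4 ones → 1
Block 6 (11111): 5 ones → 1
Block 7 (00000): 0 ones → 0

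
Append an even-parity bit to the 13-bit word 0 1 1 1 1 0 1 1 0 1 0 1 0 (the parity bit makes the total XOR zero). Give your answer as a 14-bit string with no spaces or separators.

01111011010100

XOR of the 13 data bits: 0⊕1⊕1⊕1⊕1⊕0⊕1⊕1⊕0⊕1⊕0⊕1⊕0 = 0
Parity bit = 0 (so all 14 bits XOR to 0).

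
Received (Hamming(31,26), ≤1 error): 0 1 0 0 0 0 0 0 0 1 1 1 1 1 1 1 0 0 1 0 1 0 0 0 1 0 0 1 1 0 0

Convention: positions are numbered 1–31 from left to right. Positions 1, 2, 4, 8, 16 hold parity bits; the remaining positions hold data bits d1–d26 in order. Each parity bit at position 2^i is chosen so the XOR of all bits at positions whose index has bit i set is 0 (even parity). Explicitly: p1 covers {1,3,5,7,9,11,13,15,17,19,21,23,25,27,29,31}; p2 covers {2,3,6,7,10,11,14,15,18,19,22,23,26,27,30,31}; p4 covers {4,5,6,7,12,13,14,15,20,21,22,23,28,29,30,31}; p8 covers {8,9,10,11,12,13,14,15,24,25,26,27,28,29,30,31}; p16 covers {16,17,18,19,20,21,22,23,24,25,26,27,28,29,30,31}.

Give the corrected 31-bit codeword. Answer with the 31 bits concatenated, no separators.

s1 (pos 1,3,5,7,9,11,13,15,17,19,21,23,25,27,29,31): 0⊕0⊕0⊕0⊕0⊕1⊕1⊕1⊕0⊕1⊕1⊕0⊕1⊕0⊕1⊕0 = 1
s2 (pos 2,3,6,7,10,11,14,15,18,19,22,23,26,27,30,31): 1⊕0⊕0⊕0⊕1⊕1⊕1⊕1⊕0⊕1⊕0⊕0⊕0⊕0⊕0⊕0 = 0
s4 (pos 4,5,6,7,12,13,14,15,20,21,22,23,28,29,30,31): 0⊕0⊕0⊕0⊕1⊕1⊕1⊕1⊕0⊕1⊕0⊕0⊕1⊕1⊕0⊕0 = 1
s8 (pos 8,9,10,11,12,13,14,15,24,25,26,27,28,29,30,31): 0⊕0⊕1⊕1⊕1⊕1⊕1⊕1⊕0⊕1⊕0⊕0⊕1⊕1⊕0⊕0 = 1
s16 (pos 16,17,18,19,20,21,22,23,24,25,26,27,28,29,30,31): 1⊕0⊕0⊕1⊕0⊕1⊕0⊕0⊕0⊕1⊕0⊕0⊕1⊕1⊕0⊕0 = 0
Syndrome s16…s1 = 01101 → error at position 13.
Flip position 13: 0100000001111111001010001001100 → 0100000001110111001010001001100

0100000001110111001010001001100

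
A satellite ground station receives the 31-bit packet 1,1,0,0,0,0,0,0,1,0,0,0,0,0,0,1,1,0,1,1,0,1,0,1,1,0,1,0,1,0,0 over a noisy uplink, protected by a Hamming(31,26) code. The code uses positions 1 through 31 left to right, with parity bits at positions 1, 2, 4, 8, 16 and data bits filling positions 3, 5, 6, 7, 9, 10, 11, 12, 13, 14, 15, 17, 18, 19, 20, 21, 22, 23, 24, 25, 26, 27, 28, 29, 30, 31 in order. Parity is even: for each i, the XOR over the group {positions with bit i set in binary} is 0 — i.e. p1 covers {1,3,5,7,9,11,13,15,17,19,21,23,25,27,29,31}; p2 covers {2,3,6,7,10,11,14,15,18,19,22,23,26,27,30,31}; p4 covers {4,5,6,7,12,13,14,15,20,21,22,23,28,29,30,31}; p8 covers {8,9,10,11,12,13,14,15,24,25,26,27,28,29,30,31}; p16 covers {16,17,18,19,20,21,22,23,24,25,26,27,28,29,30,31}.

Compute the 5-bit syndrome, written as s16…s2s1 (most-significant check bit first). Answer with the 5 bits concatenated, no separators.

11101

s1 (pos 1,3,5,7,9,11,13,15,17,19,21,23,25,27,29,31): 1⊕0⊕0⊕0⊕1⊕0⊕0⊕0⊕1⊕1⊕0⊕0⊕1⊕1⊕1⊕0 = 1
s2 (pos 2,3,6,7,10,11,14,15,18,19,22,23,26,27,30,31): 1⊕0⊕0⊕0⊕0⊕0⊕0⊕0⊕0⊕1⊕1⊕0⊕0⊕1⊕0⊕0 = 0
s4 (pos 4,5,6,7,12,13,14,15,20,21,22,23,28,29,30,31): 0⊕0⊕0⊕0⊕0⊕0⊕0⊕0⊕1⊕0⊕1⊕0⊕0⊕1⊕0⊕0 = 1
s8 (pos 8,9,10,11,12,13,14,15,24,25,26,27,28,29,30,31): 0⊕1⊕0⊕0⊕0⊕0⊕0⊕0⊕1⊕1⊕0⊕1⊕0⊕1⊕0⊕0 = 1
s16 (pos 16,17,18,19,20,21,22,23,24,25,26,27,28,29,30,31): 1⊕1⊕0⊕1⊕1⊕0⊕1⊕0⊕1⊕1⊕0⊕1⊕0⊕1⊕0⊕0 = 1
Syndrome s16…s1 = 11101 → error at position 29.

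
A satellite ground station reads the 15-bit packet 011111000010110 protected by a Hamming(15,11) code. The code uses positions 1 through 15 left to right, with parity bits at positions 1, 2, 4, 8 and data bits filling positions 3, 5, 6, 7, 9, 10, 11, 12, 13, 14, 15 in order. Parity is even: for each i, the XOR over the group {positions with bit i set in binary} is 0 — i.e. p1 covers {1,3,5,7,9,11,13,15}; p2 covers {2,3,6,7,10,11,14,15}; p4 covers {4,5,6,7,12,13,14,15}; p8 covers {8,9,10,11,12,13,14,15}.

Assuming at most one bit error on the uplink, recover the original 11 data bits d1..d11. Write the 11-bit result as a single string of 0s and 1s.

s1 (pos 1,3,5,7,9,11,13,15): 0⊕1⊕1⊕0⊕0⊕1⊕1⊕0 = 0
s2 (pos 2,3,6,7,10,11,14,15): 1⊕1⊕1⊕0⊕0⊕1⊕1⊕0 = 1
s4 (pos 4,5,6,7,12,13,14,15): 1⊕1⊕1⊕0⊕0⊕1⊕1⊕0 = 1
s8 (pos 8,9,10,11,12,13,14,15): 0⊕0⊕0⊕1⊕0⊕1⊕1⊕0 = 1
Syndrome s8…s1 = 1110 → error at position 14.
Flip position 14: 011111000010110 → 011111000010100
Read data bits from positions 3,5,6,7,9,10,11,12,13,14,15: 11100010100

11100010100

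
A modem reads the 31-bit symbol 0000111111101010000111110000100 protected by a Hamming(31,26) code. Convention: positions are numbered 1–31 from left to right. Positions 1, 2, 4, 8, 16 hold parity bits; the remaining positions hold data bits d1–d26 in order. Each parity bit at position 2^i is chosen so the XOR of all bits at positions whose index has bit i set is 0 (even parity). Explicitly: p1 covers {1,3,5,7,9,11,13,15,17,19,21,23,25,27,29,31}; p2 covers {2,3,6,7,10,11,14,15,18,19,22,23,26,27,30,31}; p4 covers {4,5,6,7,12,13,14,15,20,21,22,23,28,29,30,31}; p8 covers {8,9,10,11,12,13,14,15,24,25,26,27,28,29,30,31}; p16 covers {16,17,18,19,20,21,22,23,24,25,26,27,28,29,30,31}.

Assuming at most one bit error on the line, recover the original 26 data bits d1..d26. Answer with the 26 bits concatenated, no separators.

11111110101000111110000100

s1 (pos 1,3,5,7,9,11,13,15,17,19,21,23,25,27,29,31): 0⊕0⊕1⊕1⊕1⊕1⊕1⊕1⊕0⊕0⊕1⊕1⊕0⊕0⊕1⊕0 = 1
s2 (pos 2,3,6,7,10,11,14,15,18,19,22,23,26,27,30,31): 0⊕0⊕1⊕1⊕1⊕1⊕0⊕1⊕0⊕0⊕1⊕1⊕0⊕0⊕0⊕0 = 1
s4 (pos 4,5,6,7,12,13,14,15,20,21,22,23,28,29,30,31): 0⊕1⊕1⊕1⊕0⊕1⊕0⊕1⊕1⊕1⊕1⊕1⊕0⊕1⊕0⊕0 = 0
s8 (pos 8,9,10,11,12,13,14,15,24,25,26,27,28,29,30,31): 1⊕1⊕1⊕1⊕0⊕1⊕0⊕1⊕1⊕0⊕0⊕0⊕0⊕1⊕0⊕0 = 0
s16 (pos 16,17,18,19,20,21,22,23,24,25,26,27,28,29,30,31): 0⊕0⊕0⊕0⊕1⊕1⊕1⊕1⊕1⊕0⊕0⊕0⊕0⊕1⊕0⊕0 = 0
Syndrome s16…s1 = 00011 → error at position 3.
Flip position 3: 0000111111101010000111110000100 → 0010111111101010000111110000100
Read data bits from positions 3,5,6,7,9,10,11,12,13,14,15,17,18,19,20,21,22,23,24,25,26,27,28,29,30,31: 11111110101000111110000100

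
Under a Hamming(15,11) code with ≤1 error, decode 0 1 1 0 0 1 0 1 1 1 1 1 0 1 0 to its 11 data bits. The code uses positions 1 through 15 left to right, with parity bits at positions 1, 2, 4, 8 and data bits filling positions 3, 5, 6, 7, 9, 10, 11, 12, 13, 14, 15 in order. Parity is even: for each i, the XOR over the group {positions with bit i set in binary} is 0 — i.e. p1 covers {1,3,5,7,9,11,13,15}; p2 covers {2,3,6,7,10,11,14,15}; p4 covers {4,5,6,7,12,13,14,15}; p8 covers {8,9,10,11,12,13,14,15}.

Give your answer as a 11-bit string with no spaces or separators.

s1 (pos 1,3,5,7,9,11,13,15): 0⊕1⊕0⊕0⊕1⊕1⊕0⊕0 = 1
s2 (pos 2,3,6,7,10,11,14,15): 1⊕1⊕1⊕0⊕1⊕1⊕1⊕0 = 0
s4 (pos 4,5,6,7,12,13,14,15): 0⊕0⊕1⊕0⊕1⊕0⊕1⊕0 = 1
s8 (pos 8,9,10,11,12,13,14,15): 1⊕1⊕1⊕1⊕1⊕0⊕1⊕0 = 0
Syndrome s8…s1 = 0101 → error at position 5.
Flip position 5: 011001011111010 → 011011011111010
Read data bits from positions 3,5,6,7,9,10,11,12,13,14,15: 11101111010

11101111010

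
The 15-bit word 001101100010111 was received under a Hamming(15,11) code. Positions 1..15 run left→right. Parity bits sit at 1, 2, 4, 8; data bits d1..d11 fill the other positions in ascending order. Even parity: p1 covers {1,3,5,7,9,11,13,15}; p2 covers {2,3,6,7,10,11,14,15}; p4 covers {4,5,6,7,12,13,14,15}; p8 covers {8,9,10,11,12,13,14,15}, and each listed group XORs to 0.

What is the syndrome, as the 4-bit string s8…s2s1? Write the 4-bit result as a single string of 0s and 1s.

s1 (pos 1,3,5,7,9,11,13,15): 0⊕1⊕0⊕1⊕0⊕1⊕1⊕1 = 1
s2 (pos 2,3,6,7,10,11,14,15): 0⊕1⊕1⊕1⊕0⊕1⊕1⊕1 = 0
s4 (pos 4,5,6,7,12,13,14,15): 1⊕0⊕1⊕1⊕0⊕1⊕1⊕1 = 0
s8 (pos 8,9,10,11,12,13,14,15): 0⊕0⊕0⊕1⊕0⊕1⊕1⊕1 = 0
Syndrome s8…s1 = 0001 → error at position 1.

0001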